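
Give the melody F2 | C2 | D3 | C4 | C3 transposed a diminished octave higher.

Fb3 Cb3 Db4 Cb5 Cb4

A diminished octave up from F2 gives Fb3.
C2 up a diminished octave is Cb3.
D3: an octave up reaches D, and 11 semitones makes it Db4.
C4: an octave up reaches C, and 11 semitones makes it Cb5.
A diminished octave up from C3 gives Cb4.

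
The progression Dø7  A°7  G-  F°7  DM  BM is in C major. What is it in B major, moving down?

C major down to B major is a minor second; each chord root moves by that interval while the quality stays the same.
Dø7: root D down a minor second → C#, giving C#ø7.
A°7: root A down a minor second → G#, giving G#°7.
G-: root G down a minor second → F#, giving F#-.
F°7: root F down a minor second → E, giving E°7.
DM: root D down a minor second → C#, giving C#M.
BM: root B down a minor second → A#, giving A#M.

C#ø7 G#°7 F#- E°7 C#M A#M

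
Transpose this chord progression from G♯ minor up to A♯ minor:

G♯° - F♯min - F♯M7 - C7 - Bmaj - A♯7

G♯ minor up to A♯ minor is a major second; each chord root moves by that interval while the quality stays the same.
G♯°: root G♯ up a major second → A#, giving A#°.
F♯min: root F♯ up a major second → G#, giving G#min.
F♯M7: root F♯ up a major second → G#, giving G#M7.
C7: root C up a major second → D, giving D7.
Bmaj: root B up a major second → C#, giving C#maj.
A♯7: root A♯ up a major second → B#, giving B#7.

A#° G#min G#M7 D7 C#maj B#7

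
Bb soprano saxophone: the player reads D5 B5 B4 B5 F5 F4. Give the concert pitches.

C5 A5 A4 A5 Eb5 Eb4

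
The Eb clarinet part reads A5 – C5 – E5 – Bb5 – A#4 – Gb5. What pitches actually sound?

C6 Eb5 G5 Db6 C#5 Bbb5

Written C4 on the Eb clarinet sounds as Eb4, a minor third higher; apply that shift to every note.
A5 becomes C6
C5 becomes Eb5
E5 becomes G5
Bb5 becomes Db6
A#4 becomes C#5
Gb5 becomes Bbb5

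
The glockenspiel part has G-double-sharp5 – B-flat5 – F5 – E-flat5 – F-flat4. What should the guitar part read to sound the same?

G##8 Bb8 F8 Eb8 Fb7

First find concert pitch: the glockenspiel sounds a perfect fifteenth above written, so G-double-sharp5 B-flat5 F5 E-flat5 F-flat4 sounds G##7 Bb7 F7 Eb7 Fb6.
Then write for guitar: it sounds a perfect octave below written, so the part must be a perfect octave above concert.
G##7 → G##8
Bb7 → Bb8
F7 → F8
Eb7 → Eb8
Fb6 → Fb7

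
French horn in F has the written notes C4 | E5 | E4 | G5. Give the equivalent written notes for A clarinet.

Ab3 C5 C4 Eb5

First find concert pitch: the French horn in F sounds a perfect fifth below written, so C4 E5 E4 G5 sounds F3 A4 A3 C5.
Then write for A clarinet: it sounds a minor third below written, so the part must be a minor third above concert.
F3 → Ab3
A4 → C5
A3 → C4
C5 → Eb5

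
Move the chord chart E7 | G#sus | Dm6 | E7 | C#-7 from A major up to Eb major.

Bb7 Dsus Abm6 Bb7 G-7

A major up to Eb major is a diminished fifth; each chord root moves by that interval while the quality stays the same.
E7: root E up a diminished fifth → Bb, giving Bb7.
G#sus: root G# up a diminished fifth → D, giving Dsus.
Dm6: root D up a diminished fifth → Ab, giving Abm6.
E7: root E up a diminished fifth → Bb, giving Bb7.
C#-7: root C# up a diminished fifth → G, giving G-7.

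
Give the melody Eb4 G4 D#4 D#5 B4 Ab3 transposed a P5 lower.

Eb4 becomes Ab3
G4 becomes C4
D#4 becomes G#3
D#5 becomes G#4
B4 becomes E4
Ab3 becomes Db3

Ab3 C4 G#3 G#4 E4 Db3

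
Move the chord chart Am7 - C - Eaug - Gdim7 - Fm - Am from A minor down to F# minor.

F#m7 A C#aug Edim7 Dm F#m

A minor down to F# minor is a minor third; each chord root moves by that interval while the quality stays the same.
Am7: root A down a minor third → F#, giving F#m7.
C: root C down a minor third → A, giving A.
Eaug: root E down a minor third → C#, giving C#aug.
Gdim7: root G down a minor third → E, giving Edim7.
Fm: root F down a minor third → D, giving Dm.
Am: root A down a minor third → F#, giving F#m.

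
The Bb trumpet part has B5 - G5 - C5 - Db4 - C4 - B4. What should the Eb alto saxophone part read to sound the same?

First find concert pitch: the Bb trumpet sounds a major second below written, so B5 G5 C5 Db4 C4 B4 sounds A5 F5 Bb4 Cb4 Bb3 A4.
Then write for Eb alto saxophone: it sounds a major sixth below written, so the part must be a major sixth above concert.
A5 → F#6
F5 → D6
Bb4 → G5
Cb4 → Ab4
Bb3 → G4
A4 → F#5

F#6 D6 G5 Ab4 G4 F#5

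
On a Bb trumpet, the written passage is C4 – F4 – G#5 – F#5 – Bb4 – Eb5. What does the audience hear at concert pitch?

Bb3 Eb4 F#5 E5 Ab4 Db5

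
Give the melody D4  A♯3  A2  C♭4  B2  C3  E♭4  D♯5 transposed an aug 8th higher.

D4 to D#5
A#3 to A##4
A2 to A#3
Cb4 to C5
B2 to B#3
C3 to C#4
Eb4 to E5
D#5 to D##6

D#5 A##4 A#3 C5 B#3 C#4 E5 D##6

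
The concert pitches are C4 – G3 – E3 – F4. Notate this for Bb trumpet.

Written C4 sounds as Bb3 on the Bb trumpet, so concert pitches are written a major second up.
C4 becomes D4
G3 becomes A3
E3 becomes F#3
F4 becomes G4

D4 A3 F#3 G4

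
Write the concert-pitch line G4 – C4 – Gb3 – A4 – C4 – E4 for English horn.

D5 G4 Db4 E5 G4 B4

The English horn sounds a perfect fifth below written, so the written part must be a perfect fifth above concert — transpose each note up.
G4 -> D5
C4 -> G4
Gb3 -> Db4
A4 -> E5
C4 -> G4
E4 -> B4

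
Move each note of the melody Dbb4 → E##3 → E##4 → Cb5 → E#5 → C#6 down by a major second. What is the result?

Cbb4 D##3 D##4 Bbb4 D#5 B5

Dbb4 down a major second is Cbb4.
A major second down from E##3 gives D##3.
E##4 down a major second is D##4.
Cb5 down a major second is Bbb4.
A major second down from E#5 gives D#5.
C#6 down a major second is B5.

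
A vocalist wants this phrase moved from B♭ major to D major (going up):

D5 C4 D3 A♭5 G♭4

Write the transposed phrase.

From B♭ up to D is a major third; apply that to each pitch.
D5 -> F#5
C4 -> E4
D3 -> F#3
Ab5 -> C6
Gb4 -> Bb4

F#5 E4 F#3 C6 Bb4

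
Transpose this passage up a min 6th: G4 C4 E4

G4 gives Eb5
C4 gives Ab4
E4 gives C5

Eb5 Ab4 C5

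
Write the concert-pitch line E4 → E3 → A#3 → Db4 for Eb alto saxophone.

The Eb alto saxophone sounds a major sixth below written, so the written part must be a major sixth above concert — transpose each note up.
E4 to C#5
E3 to C#4
A#3 to F##4
Db4 to Bb4

C#5 C#4 F##4 Bb4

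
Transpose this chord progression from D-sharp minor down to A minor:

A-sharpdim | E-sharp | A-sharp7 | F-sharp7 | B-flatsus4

Edim B E7 C7 Fbsus4

D-sharp minor down to A minor is an augmented fourth; each chord root moves by that interval while the quality stays the same.
A-sharpdim: root A-sharp down an augmented fourth → E, giving Edim.
E-sharp: root E-sharp down an augmented fourth → B, giving B.
A-sharp7: root A-sharp down an augmented fourth → E, giving E7.
F-sharp7: root F-sharp down an augmented fourth → C, giving C7.
B-flatsus4: root B-flat down an augmented fourth → Fb, giving Fbsus4.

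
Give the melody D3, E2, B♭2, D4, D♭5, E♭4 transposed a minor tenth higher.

F4 G3 Db4 F5 Fb6 Gb5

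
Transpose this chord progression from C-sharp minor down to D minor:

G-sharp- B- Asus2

C-sharp minor down to D minor is a major seventh; each chord root moves by that interval while the quality stays the same.
G-sharp-: root G-sharp down a major seventh → A, giving A-.
B-: root B down a major seventh → C, giving C-.
Asus2: root A down a major seventh → Bb, giving Bbsus2.

A- C- Bbsus2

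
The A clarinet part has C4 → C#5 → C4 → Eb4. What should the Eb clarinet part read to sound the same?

F#3 F##4 F#3 A3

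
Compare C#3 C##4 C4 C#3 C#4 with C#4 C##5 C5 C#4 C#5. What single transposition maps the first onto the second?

up a perfect octave

Take the first pair: C#3 → C#4. C to C spans 8 letter names, so the interval is some kind of octave.
C#3 to C#4 is 12 semitones, which makes it a perfect octave; the second version is higher, so the direction is up.
Checking another pair — C#4 → C#5 — gives the same interval.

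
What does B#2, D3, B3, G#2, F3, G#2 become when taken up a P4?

B#2 gives E#3
D3 gives G3
B3 gives E4
G#2 gives C#3
F3 gives Bb3
G#2 gives C#3

E#3 G3 E4 C#3 Bb3 C#3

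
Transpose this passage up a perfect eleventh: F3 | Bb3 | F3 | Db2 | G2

F3 -> Bb4
Bb3 -> Eb5
F3 -> Bb4
Db2 -> Gb3
G2 -> C4

Bb4 Eb5 Bb4 Gb3 C4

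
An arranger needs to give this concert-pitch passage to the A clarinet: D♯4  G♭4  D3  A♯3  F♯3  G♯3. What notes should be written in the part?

F#4 Bbb4 F3 C#4 A3 B3

Written C4 sounds as A3 on the A clarinet, so concert pitches are written a minor third up.
D#4 becomes F#4
Gb4 becomes Bbb4
D3 becomes F3
A#3 becomes C#4
F#3 becomes A3
G#3 becomes B3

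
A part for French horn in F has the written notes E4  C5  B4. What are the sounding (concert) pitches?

A3 F4 E4

The French horn in F sounds a perfect fifth below written, so transpose each written note down a perfect fifth.
E4 -> A3
C5 -> F4
B4 -> E4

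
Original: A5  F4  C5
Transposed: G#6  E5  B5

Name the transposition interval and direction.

up a major seventh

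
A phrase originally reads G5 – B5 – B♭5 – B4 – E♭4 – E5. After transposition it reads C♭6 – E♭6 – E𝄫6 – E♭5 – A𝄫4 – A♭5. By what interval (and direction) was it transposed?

up a diminished fourth

Take the first pair: G5 → Cb6. G to C spans 4 letter names, so the interval is some kind of fourth.
G5 to Cb6 is 4 semitones, which makes it a diminished fourth; the second version is higher, so the direction is up.
Checking another pair — E5 → Ab5 — gives the same interval.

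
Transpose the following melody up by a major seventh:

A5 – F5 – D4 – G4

A5 up a major seventh is G#6.
A major seventh up from F5 gives E6.
D4: a seventh up reaches C, and 11 semitones makes it C#5.
A major seventh up from G4 gives F#5.

G#6 E6 C#5 F#5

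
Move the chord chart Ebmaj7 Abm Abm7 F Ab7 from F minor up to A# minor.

G#maj7 C#m C#m7 A# C#7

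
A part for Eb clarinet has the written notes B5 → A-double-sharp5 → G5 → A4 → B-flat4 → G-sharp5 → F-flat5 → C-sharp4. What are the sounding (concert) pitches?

D6 C##6 Bb5 C5 Db5 B5 Abb5 E4

Written C4 on the Eb clarinet sounds as Eb4, a minor third higher; apply that shift to every note.
B5 gives D6
A##5 gives C##6
G5 gives Bb5
A4 gives C5
Bb4 gives Db5
G#5 gives B5
Fb5 gives Abb5
C#4 gives E4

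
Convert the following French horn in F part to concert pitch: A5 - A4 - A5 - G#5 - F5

D5 D4 D5 C#5 Bb4

Written C4 on the French horn in F sounds as F3, a perfect fifth lower; apply that shift to every note.
A5 to D5
A4 to D4
A5 to D5
G#5 to C#5
F5 to Bb4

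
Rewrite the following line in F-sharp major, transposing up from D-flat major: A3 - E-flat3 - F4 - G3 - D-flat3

D-flat major to F-sharp major up is an augmented third, so every note moves up by that interval.
A3 -> C##4
Eb3 -> G#3
F4 -> A#4
G3 -> B#3
Db3 -> F#3

C##4 G#3 A#4 B#3 F#3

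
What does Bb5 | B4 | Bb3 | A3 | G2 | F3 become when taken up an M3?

D6 D#5 D4 C#4 B2 A3

Bb5 up a major third is D6.
A major third up from B4 gives D#5.
A major third up from Bb3 gives D4.
A3 up a major third is C#4.
G2: a third up reaches B, and 4 semitones makes it B2.
A major third up from F3 gives A3.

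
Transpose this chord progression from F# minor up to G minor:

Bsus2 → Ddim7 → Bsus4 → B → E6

Csus2 Ebdim7 Csus4 C F6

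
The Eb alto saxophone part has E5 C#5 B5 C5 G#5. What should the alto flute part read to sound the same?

C5 A4 G5 Ab4 E5

First find concert pitch: the Eb alto saxophone sounds a major sixth below written, so E5 C#5 B5 C5 G#5 sounds G4 E4 D5 Eb4 B4.
Then write for alto flute: it sounds a perfect fourth below written, so the part must be a perfect fourth above concert.
G4 → C5
E4 → A4
D5 → G5
Eb4 → Ab4
B4 → E5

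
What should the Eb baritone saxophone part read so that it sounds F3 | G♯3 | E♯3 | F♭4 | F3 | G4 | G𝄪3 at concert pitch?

The Eb baritone saxophone sounds a major thirteenth below written, so the written part must be a major thirteenth above concert — transpose each note up.
F3 -> D5
G#3 -> E#5
E#3 -> C##5
Fb4 -> Db6
F3 -> D5
G4 -> E6
G##3 -> E##5

D5 E#5 C##5 Db6 D5 E6 E##5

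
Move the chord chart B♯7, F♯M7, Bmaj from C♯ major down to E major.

D#7 AM7 Dmaj

C♯ major down to E major is a major sixth; each chord root moves by that interval while the quality stays the same.
B♯7: root B♯ down a major sixth → D#, giving D#7.
F♯M7: root F♯ down a major sixth → A, giving AM7.
Bmaj: root B down a major sixth → D, giving Dmaj.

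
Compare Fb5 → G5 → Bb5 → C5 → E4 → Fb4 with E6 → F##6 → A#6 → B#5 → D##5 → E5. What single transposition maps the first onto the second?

up an augmented seventh

Take the first pair: Fb5 → E6. F to E spans 7 letter names, so the interval is some kind of seventh.
Fb5 to E6 is 12 semitones, which makes it an augmented seventh; the second version is higher, so the direction is up.
Checking another pair — Fb4 → E5 — gives the same interval.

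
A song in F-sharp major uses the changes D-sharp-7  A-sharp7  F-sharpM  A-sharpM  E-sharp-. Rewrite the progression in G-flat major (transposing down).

Eb-7 Bb7 GbM BbM F-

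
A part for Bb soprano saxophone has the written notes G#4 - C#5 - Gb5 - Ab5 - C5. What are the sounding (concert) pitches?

The Bb soprano saxophone sounds a major second below written, so transpose each written note down a major second.
G#4 becomes F#4
C#5 becomes B4
Gb5 becomes Fb5
Ab5 becomes Gb5
C5 becomes Bb4

F#4 B4 Fb5 Gb5 Bb4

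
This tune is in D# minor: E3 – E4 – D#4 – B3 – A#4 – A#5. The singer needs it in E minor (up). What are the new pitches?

From D# up to E is a minor second; apply that to each pitch.
E3 -> F3
E4 -> F4
D#4 -> E4
B3 -> C4
A#4 -> B4
A#5 -> B5

F3 F4 E4 C4 B4 B5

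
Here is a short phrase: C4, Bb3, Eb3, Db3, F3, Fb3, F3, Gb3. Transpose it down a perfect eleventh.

G2 F2 Bb1 Ab1 C2 Cb2 C2 Db2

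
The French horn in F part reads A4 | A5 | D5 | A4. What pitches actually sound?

The French horn in F sounds a perfect fifth below written, so transpose each written note down a perfect fifth.
A4 gives D4
A5 gives D5
D5 gives G4
A4 gives D4

D4 D5 G4 D4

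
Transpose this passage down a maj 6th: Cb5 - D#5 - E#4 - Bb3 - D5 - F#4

Ebb4 F#4 G#3 Db3 F4 A3

Cb5: a sixth down reaches E, and 9 semitones makes it Ebb4.
D#5: a sixth down reaches F, and 9 semitones makes it F#4.
E#4: a sixth down reaches G, and 9 semitones makes it G#3.
Bb3 down a major sixth is Db3.
D5: a sixth down reaches F, and 9 semitones makes it F4.
F#4: a sixth down reaches A, and 9 semitones makes it A3.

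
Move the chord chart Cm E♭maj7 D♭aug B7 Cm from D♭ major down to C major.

Bm Dmaj7 Caug A#7 Bm

D♭ major down to C major is a minor second; each chord root moves by that interval while the quality stays the same.
Cm: root C down a minor second → B, giving Bm.
E♭maj7: root E♭ down a minor second → D, giving Dmaj7.
D♭aug: root D♭ down a minor second → C, giving Caug.
B7: root B down a minor second → A#, giving A#7.
Cm: root C down a minor second → B, giving Bm.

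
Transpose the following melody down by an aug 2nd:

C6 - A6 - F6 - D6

Bbb5 Gb6 Ebb6 Cb6

An augmented second down from C6 gives Bbb5.
An augmented second down from A6 gives Gb6.
An augmented second down from F6 gives Ebb6.
D6: a second down reaches C, and 3 semitones makes it Cb6.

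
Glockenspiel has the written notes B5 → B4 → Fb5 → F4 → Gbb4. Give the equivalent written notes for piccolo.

B6 B5 Fb6 F5 Gbb5

First find concert pitch: the glockenspiel sounds a perfect fifteenth above written, so B5 B4 Fb5 F4 Gbb4 sounds B7 B6 Fb7 F6 Gbb6.
Then write for piccolo: it sounds a perfect octave above written, so the part must be a perfect octave below concert.
B7 → B6
B6 → B5
Fb7 → Fb6
F6 → F5
Gbb6 → Gbb5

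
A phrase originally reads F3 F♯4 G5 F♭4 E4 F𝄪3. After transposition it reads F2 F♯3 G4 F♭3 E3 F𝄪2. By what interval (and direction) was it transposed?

down a perfect octave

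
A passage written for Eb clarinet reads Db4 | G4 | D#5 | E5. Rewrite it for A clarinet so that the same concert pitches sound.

Abb4 Db5 A5 Bb5

First find concert pitch: the Eb clarinet sounds a minor third above written, so Db4 G4 D#5 E5 sounds Fb4 Bb4 F#5 G5.
Then write for A clarinet: it sounds a minor third below written, so the part must be a minor third above concert.
Fb4 → Abb4
Bb4 → Db5
F#5 → A5
G5 → Bb5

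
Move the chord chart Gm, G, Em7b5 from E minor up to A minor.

Cm C Am7b5

E minor up to A minor is a perfect fourth; each chord root moves by that interval while the quality stays the same.
Gm: root G up a perfect fourth → C, giving Cm.
G: root G up a perfect fourth → C, giving C.
Em7b5: root E up a perfect fourth → A, giving Am7b5.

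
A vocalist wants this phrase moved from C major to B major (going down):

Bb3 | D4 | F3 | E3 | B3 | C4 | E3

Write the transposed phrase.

A3 C#4 E3 D#3 A#3 B3 D#3

C major to B major down is a minor second, so every note moves down by that interval.
Bb3 becomes A3
D4 becomes C#4
F3 becomes E3
E3 becomes D#3
B3 becomes A#3
C4 becomes B3
E3 becomes D#3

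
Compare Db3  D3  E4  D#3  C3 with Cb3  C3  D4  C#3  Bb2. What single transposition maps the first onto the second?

down a major second

From Db3 to Cb3 is 2 letter names — a second of some quality.
Cb3 to Db3 is 2 semitones, which makes it a major second; the second version is lower, so the direction is down.
Checking another pair — C3 → Bb2 — gives the same interval.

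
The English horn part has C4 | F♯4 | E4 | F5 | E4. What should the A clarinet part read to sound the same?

First find concert pitch: the English horn sounds a perfect fifth below written, so C4 F♯4 E4 F5 E4 sounds F3 B3 A3 Bb4 A3.
Then write for A clarinet: it sounds a minor third below written, so the part must be a minor third above concert.
F3 → Ab3
B3 → D4
A3 → C4
Bb4 → Db5
A3 → C4

Ab3 D4 C4 Db5 C4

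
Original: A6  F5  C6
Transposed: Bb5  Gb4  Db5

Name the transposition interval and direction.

down a major seventh

Take the first pair: A6 → Bb5. A to B spans 7 letter names, so the interval is some kind of seventh.
Bb5 to A6 is 11 semitones, which makes it a major seventh; the second version is lower, so the direction is down.
Checking another pair — C6 → Db5 — gives the same interval.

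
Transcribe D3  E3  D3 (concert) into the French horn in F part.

A3 B3 A3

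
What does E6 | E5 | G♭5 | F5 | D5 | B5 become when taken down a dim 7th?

F##5 F##4 A4 G#4 E#4 C##5

E6 down a diminished seventh is F##5.
A diminished seventh down from E5 gives F##4.
A diminished seventh down from Gb5 gives A4.
F5: a seventh down reaches G, and 9 semitones makes it G#4.
D5: a seventh down reaches E, and 9 semitones makes it E#4.
B5: a seventh down reaches C, and 9 semitones makes it C##5.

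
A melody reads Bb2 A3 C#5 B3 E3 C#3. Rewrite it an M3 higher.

D3 C#4 E#5 D#4 G#3 E#3

Bb2 becomes D3
A3 becomes C#4
C#5 becomes E#5
B3 becomes D#4
E3 becomes G#3
C#3 becomes E#3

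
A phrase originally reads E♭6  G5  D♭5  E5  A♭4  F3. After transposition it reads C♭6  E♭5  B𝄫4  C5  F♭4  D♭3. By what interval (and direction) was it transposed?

down a major third

Take the first pair: Eb6 → Cb6. E to C spans 3 letter names, so the interval is some kind of third.
Cb6 to Eb6 is 4 semitones, which makes it a major third; the second version is lower, so the direction is down.
Checking another pair — F3 → Db3 — gives the same interval.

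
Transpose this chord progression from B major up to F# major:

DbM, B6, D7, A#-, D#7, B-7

AbM F#6 A7 E#- A#7 F#-7

B major up to F# major is a perfect fifth; each chord root moves by that interval while the quality stays the same.
DbM: root Db up a perfect fifth → Ab, giving AbM.
B6: root B up a perfect fifth → F#, giving F#6.
D7: root D up a perfect fifth → A, giving A7.
A#-: root A# up a perfect fifth → E#, giving E#-.
D#7: root D# up a perfect fifth → A#, giving A#7.
B-7: root B up a perfect fifth → F#, giving F#-7.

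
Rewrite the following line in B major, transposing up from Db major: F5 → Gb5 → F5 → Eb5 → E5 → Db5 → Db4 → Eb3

D#6 E6 D#6 C#6 C##6 B5 B4 C#4

From Db up to B is an augmented sixth; apply that to each pitch.
F5 to D#6
Gb5 to E6
F5 to D#6
Eb5 to C#6
E5 to C##6
Db5 to B5
Db4 to B4
Eb3 to C#4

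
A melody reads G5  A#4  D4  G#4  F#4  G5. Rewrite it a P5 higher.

G5 becomes D6
A#4 becomes E#5
D4 becomes A4
G#4 becomes D#5
F#4 becomes C#5
G5 becomes D6

D6 E#5 A4 D#5 C#5 D6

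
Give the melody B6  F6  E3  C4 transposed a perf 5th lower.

E6 Bb5 A2 F3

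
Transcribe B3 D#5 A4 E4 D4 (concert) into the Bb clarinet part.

C#4 E#5 B4 F#4 E4

The Bb clarinet sounds a major second below written, so the written part must be a major second above concert — transpose each note up.
B3 -> C#4
D#5 -> E#5
A4 -> B4
E4 -> F#4
D4 -> E4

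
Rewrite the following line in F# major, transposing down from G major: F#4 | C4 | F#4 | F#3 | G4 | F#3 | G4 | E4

G major to F# major down is a minor second, so every note moves down by that interval.
F#4 becomes E#4
C4 becomes B3
F#4 becomes E#4
F#3 becomes E#3
G4 becomes F#4
F#3 becomes E#3
G4 becomes F#4
E4 becomes D#4

E#4 B3 E#4 E#3 F#4 E#3 F#4 D#4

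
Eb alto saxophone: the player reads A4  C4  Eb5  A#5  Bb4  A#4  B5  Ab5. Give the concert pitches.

The Eb alto saxophone sounds a major sixth below written, so transpose each written note down a major sixth.
A4 becomes C4
C4 becomes Eb3
Eb5 becomes Gb4
A#5 becomes C#5
Bb4 becomes Db4
A#4 becomes C#4
B5 becomes D5
Ab5 becomes Cb5

C4 Eb3 Gb4 C#5 Db4 C#4 D5 Cb5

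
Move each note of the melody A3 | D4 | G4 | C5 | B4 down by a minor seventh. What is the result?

A3 gives B2
D4 gives E3
G4 gives A3
C5 gives D4
B4 gives C#4

B2 E3 A3 D4 C#4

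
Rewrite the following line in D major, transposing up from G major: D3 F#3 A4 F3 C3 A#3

A3 C#4 E5 C4 G3 E#4

G major to D major up is a perfect fifth, so every note moves up by that interval.
D3 -> A3
F#3 -> C#4
A4 -> E5
F3 -> C4
C3 -> G3
A#3 -> E#4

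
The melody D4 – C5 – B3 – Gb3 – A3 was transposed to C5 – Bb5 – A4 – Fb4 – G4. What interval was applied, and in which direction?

Take the first pair: D4 → C5. D to C spans 7 letter names, so the interval is some kind of seventh.
D4 to C5 is 10 semitones, which makes it a minor seventh; the second version is higher, so the direction is up.
Checking another pair — A3 → G4 — gives the same interval.

up a minor seventh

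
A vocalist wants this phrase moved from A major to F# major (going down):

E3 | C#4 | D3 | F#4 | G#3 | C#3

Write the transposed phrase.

A major to F# major down is a minor third, so every note moves down by that interval.
E3 to C#3
C#4 to A#3
D3 to B2
F#4 to D#4
G#3 to E#3
C#3 to A#2

C#3 A#3 B2 D#4 E#3 A#2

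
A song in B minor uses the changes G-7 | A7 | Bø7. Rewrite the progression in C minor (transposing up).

Ab-7 Bb7 Cø7

B minor up to C minor is a minor second; each chord root moves by that interval while the quality stays the same.
G-7: root G up a minor second → Ab, giving Ab-7.
A7: root A up a minor second → Bb, giving Bb7.
Bø7: root B up a minor second → C, giving Cø7.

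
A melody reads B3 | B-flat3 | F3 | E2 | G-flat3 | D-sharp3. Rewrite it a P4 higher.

E4 Eb4 Bb3 A2 Cb4 G#3

B3 gives E4
Bb3 gives Eb4
F3 gives Bb3
E2 gives A2
Gb3 gives Cb4
D#3 gives G#3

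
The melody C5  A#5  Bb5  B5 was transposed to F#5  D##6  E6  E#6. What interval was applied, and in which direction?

Take the first pair: C5 → F#5. C to F spans 4 letter names, so the interval is some kind of fourth.
C5 to F#5 is 6 semitones, which makes it an augmented fourth; the second version is higher, so the direction is up.
Checking another pair — B5 → E#6 — gives the same interval.

up an augmented fourth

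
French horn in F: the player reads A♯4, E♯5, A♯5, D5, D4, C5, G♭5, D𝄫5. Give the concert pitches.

D#4 A#4 D#5 G4 G3 F4 Cb5 Gbb4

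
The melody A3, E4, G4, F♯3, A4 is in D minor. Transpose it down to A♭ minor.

From D down to A♭ is an augmented fourth; apply that to each pitch.
A3 to Eb3
E4 to Bb3
G4 to Db4
F#3 to C3
A4 to Eb4

Eb3 Bb3 Db4 C3 Eb4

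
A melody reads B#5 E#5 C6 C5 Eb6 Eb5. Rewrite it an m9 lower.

A##4 D##4 B4 B3 D5 D4

B#5 → A##4
E#5 → D##4
C6 → B4
C5 → B3
Eb6 → D5
Eb5 → D4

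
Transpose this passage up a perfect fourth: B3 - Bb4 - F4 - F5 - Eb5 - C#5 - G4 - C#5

E4 Eb5 Bb4 Bb5 Ab5 F#5 C5 F#5

B3 → E4
Bb4 → Eb5
F4 → Bb4
F5 → Bb5
Eb5 → Ab5
C#5 → F#5
G4 → C5
C#5 → F#5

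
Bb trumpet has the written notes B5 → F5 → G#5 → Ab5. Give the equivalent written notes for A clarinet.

C6 Gb5 A5 Bbb5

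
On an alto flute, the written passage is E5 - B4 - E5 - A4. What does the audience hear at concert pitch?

The alto flute sounds a perfect fourth below written, so transpose each written note down a perfect fourth.
E5 becomes B4
B4 becomes F#4
E5 becomes B4
A4 becomes E4

B4 F#4 B4 E4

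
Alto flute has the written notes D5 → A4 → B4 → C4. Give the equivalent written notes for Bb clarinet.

First find concert pitch: the alto flute sounds a perfect fourth below written, so D5 A4 B4 C4 sounds A4 E4 F#4 G3.
Then write for Bb clarinet: it sounds a major second below written, so the part must be a major second above concert.
A4 → B4
E4 → F#4
F#4 → G#4
G3 → A3

B4 F#4 G#4 A3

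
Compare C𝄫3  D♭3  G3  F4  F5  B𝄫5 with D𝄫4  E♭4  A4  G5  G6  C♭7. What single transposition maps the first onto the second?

Take the first pair: Cbb3 → Dbb4. C to D spans 9 letter names, so the interval is some kind of ninth.
Cbb3 to Dbb4 is 14 semitones, which makes it a major ninth; the second version is higher, so the direction is up.
Checking another pair — Bbb5 → Cb7 — gives the same interval.

up a major ninth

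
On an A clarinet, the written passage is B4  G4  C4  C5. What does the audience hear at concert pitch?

G#4 E4 A3 A4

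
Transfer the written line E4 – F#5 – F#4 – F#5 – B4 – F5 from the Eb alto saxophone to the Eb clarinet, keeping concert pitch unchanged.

E3 F#4 F#3 F#4 B3 F4

First find concert pitch: the Eb alto saxophone sounds a major sixth below written, so E4 F#5 F#4 F#5 B4 F5 sounds G3 A4 A3 A4 D4 Ab4.
Then write for Eb clarinet: it sounds a minor third above written, so the part must be a minor third below concert.
G3 → E3
A4 → F#4
A3 → F#3
A4 → F#4
D4 → B3
Ab4 → F4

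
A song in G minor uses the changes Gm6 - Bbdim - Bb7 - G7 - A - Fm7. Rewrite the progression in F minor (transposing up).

G minor up to F minor is a minor seventh; each chord root moves by that interval while the quality stays the same.
Gm6: root G up a minor seventh → F, giving Fm6.
Bbdim: root Bb up a minor seventh → Ab, giving Abdim.
Bb7: root Bb up a minor seventh → Ab, giving Ab7.
G7: root G up a minor seventh → F, giving F7.
A: root A up a minor seventh → G, giving G.
Fm7: root F up a minor seventh → Eb, giving Ebm7.

Fm6 Abdim Ab7 F7 G Ebm7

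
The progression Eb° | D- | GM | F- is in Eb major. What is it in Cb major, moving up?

Cb° Bb- EbM Db-

Eb major up to Cb major is a minor sixth; each chord root moves by that interval while the quality stays the same.
Eb°: root Eb up a minor sixth → Cb, giving Cb°.
D-: root D up a minor sixth → Bb, giving Bb-.
GM: root G up a minor sixth → Eb, giving EbM.
F-: root F up a minor sixth → Db, giving Db-.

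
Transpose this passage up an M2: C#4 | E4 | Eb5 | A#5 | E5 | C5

D#4 F#4 F5 B#5 F#5 D5

C#4 gives D#4
E4 gives F#4
Eb5 gives F5
A#5 gives B#5
E5 gives F#5
C5 gives D5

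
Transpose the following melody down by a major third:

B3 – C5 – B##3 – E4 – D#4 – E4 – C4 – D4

G3 Ab4 G##3 C4 B3 C4 Ab3 Bb3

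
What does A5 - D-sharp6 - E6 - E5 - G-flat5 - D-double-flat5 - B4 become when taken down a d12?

D#4 G##4 A#4 A#3 C4 Gb3 E#3

A5 gives D#4
D#6 gives G##4
E6 gives A#4
E5 gives A#3
Gb5 gives C4
Dbb5 gives Gb3
B4 gives E#3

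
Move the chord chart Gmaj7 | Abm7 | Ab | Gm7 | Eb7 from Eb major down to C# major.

E#maj7 F#m7 F# E#m7 C#7

Eb major down to C# major is a diminished third; each chord root moves by that interval while the quality stays the same.
Gmaj7: root G down a diminished third → E#, giving E#maj7.
Abm7: root Ab down a diminished third → F#, giving F#m7.
Ab: root Ab down a diminished third → F#, giving F#.
Gm7: root G down a diminished third → E#, giving E#m7.
Eb7: root Eb down a diminished third → C#, giving C#7.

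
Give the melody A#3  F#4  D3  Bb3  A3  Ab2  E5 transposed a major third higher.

C##4 A#4 F#3 D4 C#4 C3 G#5

A#3 to C##4
F#4 to A#4
D3 to F#3
Bb3 to D4
A3 to C#4
Ab2 to C3
E5 to G#5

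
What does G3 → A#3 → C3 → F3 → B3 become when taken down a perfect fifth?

C3 D#3 F2 Bb2 E3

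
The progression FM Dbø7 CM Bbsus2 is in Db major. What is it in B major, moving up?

D#M Bø7 A#M G#sus2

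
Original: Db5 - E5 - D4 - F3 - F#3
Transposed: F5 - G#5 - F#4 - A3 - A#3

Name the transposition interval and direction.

up a major third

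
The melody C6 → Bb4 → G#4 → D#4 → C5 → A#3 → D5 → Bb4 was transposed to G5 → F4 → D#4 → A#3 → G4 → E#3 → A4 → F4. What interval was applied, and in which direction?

down a perfect fourth

From C6 to G5 is 4 letter names — a fourth of some quality.
G5 to C6 is 5 semitones, which makes it a perfect fourth; the second version is lower, so the direction is down.
Checking another pair — Bb4 → F4 — gives the same interval.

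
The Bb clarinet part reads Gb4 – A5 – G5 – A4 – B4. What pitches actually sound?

Fb4 G5 F5 G4 A4

The Bb clarinet sounds a major second below written, so transpose each written note down a major second.
Gb4 becomes Fb4
A5 becomes G5
G5 becomes F5
A4 becomes G4
B4 becomes A4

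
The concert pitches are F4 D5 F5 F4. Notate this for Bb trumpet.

G4 E5 G5 G4

Written C4 sounds as Bb3 on the Bb trumpet, so concert pitches are written a major second up.
F4 -> G4
D5 -> E5
F5 -> G5
F4 -> G4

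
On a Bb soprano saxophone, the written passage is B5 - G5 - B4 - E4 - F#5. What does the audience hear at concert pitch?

A5 F5 A4 D4 E5

The Bb soprano saxophone sounds a major second below written, so transpose each written note down a major second.
B5 becomes A5
G5 becomes F5
B4 becomes A4
E4 becomes D4
F#5 becomes E5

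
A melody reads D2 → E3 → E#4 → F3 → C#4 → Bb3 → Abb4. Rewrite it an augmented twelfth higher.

A#3 B#4 B##5 C#5 G##5 F#5 Eb6

D2 up an augmented twelfth is A#3.
E3 up an augmented twelfth is B#4.
E#4 up an augmented twelfth is B##5.
An augmented twelfth up from F3 gives C#5.
C#4: a twelfth up reaches G, and 20 semitones makes it G##5.
Bb3 up an augmented twelfth is F#5.
An augmented twelfth up from Abb4 gives Eb6.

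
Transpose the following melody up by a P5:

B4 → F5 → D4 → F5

F#5 C6 A4 C6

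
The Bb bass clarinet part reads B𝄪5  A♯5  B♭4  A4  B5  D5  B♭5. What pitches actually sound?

A##4 G#4 Ab3 G3 A4 C4 Ab4

The Bb bass clarinet sounds a major ninth below written, so transpose each written note down a major ninth.
B##5 -> A##4
A#5 -> G#4
Bb4 -> Ab3
A4 -> G3
B5 -> A4
D5 -> C4
Bb5 -> Ab4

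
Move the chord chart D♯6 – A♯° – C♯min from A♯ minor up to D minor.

G6 D° Fmin

A♯ minor up to D minor is a diminished fourth; each chord root moves by that interval while the quality stays the same.
D♯6: root D♯ up a diminished fourth → G, giving G6.
A♯°: root A♯ up a diminished fourth → D, giving D°.
C♯min: root C♯ up a diminished fourth → F, giving Fmin.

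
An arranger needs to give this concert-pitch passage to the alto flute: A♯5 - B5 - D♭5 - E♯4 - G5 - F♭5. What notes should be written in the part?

D#6 E6 Gb5 A#4 C6 Bbb5

The alto flute sounds a perfect fourth below written, so the written part must be a perfect fourth above concert — transpose each note up.
A#5 becomes D#6
B5 becomes E6
Db5 becomes Gb5
E#4 becomes A#4
G5 becomes C6
Fb5 becomes Bbb5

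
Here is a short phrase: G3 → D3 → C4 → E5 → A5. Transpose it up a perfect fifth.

G3 to D4
D3 to A3
C4 to G4
E5 to B5
A5 to E6

D4 A3 G4 B5 E6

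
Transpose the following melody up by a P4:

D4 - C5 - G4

G4 F5 C5

D4 -> G4
C5 -> F5
G4 -> C5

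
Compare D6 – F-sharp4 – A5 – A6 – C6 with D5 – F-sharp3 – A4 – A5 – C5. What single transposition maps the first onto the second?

down a perfect octave

From D6 to D5 is 8 letter names — an octave of some quality.
D5 to D6 is 12 semitones, which makes it a perfect octave; the second version is lower, so the direction is down.
Checking another pair — C6 → C5 — gives the same interval.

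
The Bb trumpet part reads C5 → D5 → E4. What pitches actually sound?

Bb4 C5 D4

Written C4 on the Bb trumpet sounds as Bb3, a major second lower; apply that shift to every note.
C5 gives Bb4
D5 gives C5
E4 gives D4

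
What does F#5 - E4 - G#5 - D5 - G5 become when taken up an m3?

F#5 -> A5
E4 -> G4
G#5 -> B5
D5 -> F5
G5 -> Bb5

A5 G4 B5 F5 Bb5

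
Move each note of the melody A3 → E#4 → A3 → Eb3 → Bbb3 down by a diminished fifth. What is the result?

A3 gives D#3
E#4 gives A##3
A3 gives D#3
Eb3 gives A2
Bbb3 gives Eb3

D#3 A##3 D#3 A2 Eb3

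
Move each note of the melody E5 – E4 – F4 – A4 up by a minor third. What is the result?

G5 G4 Ab4 C5

E5 gives G5
E4 gives G4
F4 gives Ab4
A4 gives C5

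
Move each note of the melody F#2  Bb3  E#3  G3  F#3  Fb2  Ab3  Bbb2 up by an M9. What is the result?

G#3 C5 F##4 A4 G#4 Gb3 Bb4 Cb4

A major ninth up from F#2 gives G#3.
A major ninth up from Bb3 gives C5.
E#3: a ninth up reaches F, and 14 semitones makes it F##4.
G3: a ninth up reaches A, and 14 semitones makes it A4.
A major ninth up from F#3 gives G#4.
Fb2: a ninth up reaches G, and 14 semitones makes it Gb3.
Ab3: a ninth up reaches B, and 14 semitones makes it Bb4.
Bbb2: a ninth up reaches C, and 14 semitones makes it Cb4.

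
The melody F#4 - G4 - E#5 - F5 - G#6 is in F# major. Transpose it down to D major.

D4 Eb4 C#5 Db5 E6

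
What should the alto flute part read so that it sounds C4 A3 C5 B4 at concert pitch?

The alto flute sounds a perfect fourth below written, so the written part must be a perfect fourth above concert — transpose each note up.
C4 gives F4
A3 gives D4
C5 gives F5
B4 gives E5

F4 D4 F5 E5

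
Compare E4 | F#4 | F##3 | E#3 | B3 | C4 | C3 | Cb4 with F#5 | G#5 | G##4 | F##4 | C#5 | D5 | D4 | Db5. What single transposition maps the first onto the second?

up a major ninth

Take the first pair: E4 → F#5. E to F spans 9 letter names, so the interval is some kind of ninth.
E4 to F#5 is 14 semitones, which makes it a major ninth; the second version is higher, so the direction is up.
Checking another pair — Cb4 → Db5 — gives the same interval.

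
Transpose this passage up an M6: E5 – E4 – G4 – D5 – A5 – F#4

C#6 C#5 E5 B5 F#6 D#5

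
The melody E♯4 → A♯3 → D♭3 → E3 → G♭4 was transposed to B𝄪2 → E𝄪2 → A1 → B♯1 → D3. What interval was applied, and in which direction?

down a diminished eleventh

From E#4 to B##2 is 11 letter names — an eleventh of some quality.
B##2 to E#4 is 16 semitones, which makes it a diminished eleventh; the second version is lower, so the direction is down.
Checking another pair — Gb4 → D3 — gives the same interval.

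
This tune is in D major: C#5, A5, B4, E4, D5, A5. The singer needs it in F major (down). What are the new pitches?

E4 C5 D4 G3 F4 C5

From D down to F is a major sixth; apply that to each pitch.
C#5 to E4
A5 to C5
B4 to D4
E4 to G3
D5 to F4
A5 to C5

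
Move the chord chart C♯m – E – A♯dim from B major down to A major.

Bm D G#dim

B major down to A major is a major second; each chord root moves by that interval while the quality stays the same.
C♯m: root C♯ down a major second → B, giving Bm.
E: root E down a major second → D, giving D.
A♯dim: root A♯ down a major second → G#, giving G#dim.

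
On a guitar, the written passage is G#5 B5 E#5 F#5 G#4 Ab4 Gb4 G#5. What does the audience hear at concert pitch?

Written C4 on the guitar sounds as C3, a perfect octave lower; apply that shift to every note.
G#5 → G#4
B5 → B4
E#5 → E#4
F#5 → F#4
G#4 → G#3
Ab4 → Ab3
Gb4 → Gb3
G#5 → G#4

G#4 B4 E#4 F#4 G#3 Ab3 Gb3 G#4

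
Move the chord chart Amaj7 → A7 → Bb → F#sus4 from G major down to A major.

G major down to A major is a minor seventh; each chord root moves by that interval while the quality stays the same.
Amaj7: root A down a minor seventh → B, giving Bmaj7.
A7: root A down a minor seventh → B, giving B7.
Bb: root Bb down a minor seventh → C, giving C.
F#sus4: root F# down a minor seventh → G#, giving G#sus4.

Bmaj7 B7 C G#sus4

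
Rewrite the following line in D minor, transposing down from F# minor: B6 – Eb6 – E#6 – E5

From F# down to D is a major third; apply that to each pitch.
B6 gives G6
Eb6 gives Cb6
E#6 gives C#6
E5 gives C5

G6 Cb6 C#6 C5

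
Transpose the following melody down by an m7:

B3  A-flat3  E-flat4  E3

B3 down a minor seventh is C#3.
A minor seventh down from Ab3 gives Bb2.
A minor seventh down from Eb4 gives F3.
E3 down a minor seventh is F#2.

C#3 Bb2 F3 F#2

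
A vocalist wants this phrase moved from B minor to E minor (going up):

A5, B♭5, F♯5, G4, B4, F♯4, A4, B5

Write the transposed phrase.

From B up to E is a perfect fourth; apply that to each pitch.
A5 gives D6
Bb5 gives Eb6
F#5 gives B5
G4 gives C5
B4 gives E5
F#4 gives B4
A4 gives D5
B5 gives E6

D6 Eb6 B5 C5 E5 B4 D5 E6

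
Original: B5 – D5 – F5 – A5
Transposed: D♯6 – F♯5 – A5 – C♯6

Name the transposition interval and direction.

up a major third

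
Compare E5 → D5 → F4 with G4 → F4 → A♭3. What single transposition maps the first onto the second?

Take the first pair: E5 → G4. E to G spans 6 letter names, so the interval is some kind of sixth.
G4 to E5 is 9 semitones, which makes it a major sixth; the second version is lower, so the direction is down.
Checking another pair — F4 → Ab3 — gives the same interval.

down a major sixth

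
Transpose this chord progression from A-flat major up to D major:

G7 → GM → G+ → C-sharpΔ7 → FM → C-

A-flat major up to D major is an augmented fourth; each chord root moves by that interval while the quality stays the same.
G7: root G up an augmented fourth → C#, giving C#7.
GM: root G up an augmented fourth → C#, giving C#M.
G+: root G up an augmented fourth → C#, giving C#+.
C-sharpΔ7: root C-sharp up an augmented fourth → F##, giving F##Δ7.
FM: root F up an augmented fourth → B, giving BM.
C-: root C up an augmented fourth → F#, giving F#-.

C#7 C#M C#+ F##Δ7 BM F#-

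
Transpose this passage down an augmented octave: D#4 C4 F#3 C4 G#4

D3 Cb3 F2 Cb3 G3

D#4 gives D3
C4 gives Cb3
F#3 gives F2
C4 gives Cb3
G#4 gives G3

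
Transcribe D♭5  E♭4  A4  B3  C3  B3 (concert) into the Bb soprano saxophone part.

Eb5 F4 B4 C#4 D3 C#4

Written C4 sounds as Bb3 on the Bb soprano saxophone, so concert pitches are written a major second up.
Db5 to Eb5
Eb4 to F4
A4 to B4
B3 to C#4
C3 to D3
B3 to C#4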